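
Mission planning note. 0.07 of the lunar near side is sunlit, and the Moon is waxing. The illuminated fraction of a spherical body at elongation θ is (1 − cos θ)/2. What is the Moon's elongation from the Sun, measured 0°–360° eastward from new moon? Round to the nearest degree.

31°

cos θ = 1 − 2f = 0.860, giving a principal value of 30.7°.
The Moon is waxing (0°–180°), so θ = 30.7° directly.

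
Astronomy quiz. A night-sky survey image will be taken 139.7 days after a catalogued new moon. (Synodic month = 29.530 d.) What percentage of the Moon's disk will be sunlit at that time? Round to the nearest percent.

56%

Reduce mod P: 139.7 − 4×29.530 = 21.58 d into the current lunation.
The Moon has covered 21.58/29.530 of its cycle, so θ ≈ 360° × 21.58/29.530 = 263.1°.
Illuminated fraction = (1 − cos 263.1°)/2 = (1 − (-0.120))/2 ≈ 0.560, so 56%.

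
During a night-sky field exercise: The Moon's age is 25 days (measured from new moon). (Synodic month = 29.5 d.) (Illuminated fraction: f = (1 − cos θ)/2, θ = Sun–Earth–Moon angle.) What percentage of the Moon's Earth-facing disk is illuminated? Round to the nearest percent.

The Moon has covered 25/29.5 of its cycle, so θ ≈ 360° × 25/29.5 = 305.1°.
cos 305.1° = 0.575, so f = (1 − 0.575)/2 = 0.213, so 21%.

21%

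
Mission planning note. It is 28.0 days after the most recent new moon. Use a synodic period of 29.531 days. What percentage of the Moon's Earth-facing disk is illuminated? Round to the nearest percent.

3%

Phase angle: θ = 360°·(28.0 d)/(29.531 d) = 341.3°.
cos 341.3° = 0.947, so f = (1 − 0.947)/2 = 0.026, so 3%.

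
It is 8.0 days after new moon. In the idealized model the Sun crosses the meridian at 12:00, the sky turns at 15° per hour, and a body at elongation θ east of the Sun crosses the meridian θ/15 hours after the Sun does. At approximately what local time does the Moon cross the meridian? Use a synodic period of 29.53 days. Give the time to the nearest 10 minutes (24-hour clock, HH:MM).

18:30

The Moon has covered 8.0/29.53 of its cycle, so θ ≈ 360° × 8.0/29.53 = 97.5°.
At 15° of sky rotation per hour, 97.5° corresponds to a 6.50 h lag.
12:00 + 6.502 h ≈ 18:30 → 18:30 to the nearest ten minutes.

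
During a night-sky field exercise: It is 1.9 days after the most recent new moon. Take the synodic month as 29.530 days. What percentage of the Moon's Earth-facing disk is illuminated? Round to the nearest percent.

Elongation θ = 360° × 1.9/29.530 ≈ 23.2°.
Illuminated fraction = (1 − cos 23.2°)/2 = (1 − 0.919)/2 ≈ 0.040, so 4%.

4%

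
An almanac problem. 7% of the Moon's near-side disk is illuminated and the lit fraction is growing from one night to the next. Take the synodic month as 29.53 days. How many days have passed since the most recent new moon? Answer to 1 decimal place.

Invert f = (1 − cos θ)/2 to get cos θ = 1 − 2(0.07) = 0.860, hence θ₀ = arccos 0.860 = 30.7°.
The Moon is waxing (0°–180°), so θ = 30.7° directly.
That fraction of the synodic month is 30.7/360 × 29.53 d ≈ 2.52 d.

2.5 days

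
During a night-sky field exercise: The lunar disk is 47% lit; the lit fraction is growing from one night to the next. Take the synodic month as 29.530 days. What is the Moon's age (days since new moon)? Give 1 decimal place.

7.1 days

From f = (1 − cos θ)/2: cos θ = 1 − 2×0.47 = 0.060; arccos → 86.6°.
Before full moon the principal value applies: θ = 86.6°.
That fraction of the synodic month is 86.6/360 × 29.530 d ≈ 7.10 d.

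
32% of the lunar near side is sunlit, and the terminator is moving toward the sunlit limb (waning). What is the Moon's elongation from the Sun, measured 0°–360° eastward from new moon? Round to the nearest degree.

291°

cos θ = 1 − 2f = 0.360, giving a principal value of 68.9°.
Waning ⇒ past full, so θ = 360° − 68.9° = 291.1°.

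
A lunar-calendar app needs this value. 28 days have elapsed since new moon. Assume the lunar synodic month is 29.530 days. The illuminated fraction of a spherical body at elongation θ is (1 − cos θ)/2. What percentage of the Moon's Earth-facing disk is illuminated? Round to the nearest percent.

3%

Elongation θ = 360° × 28/29.530 ≈ 341.3°.
With cos θ = 0.947, the lit fraction is (1 − 0.947)/2 ≈ 0.026, so 3%.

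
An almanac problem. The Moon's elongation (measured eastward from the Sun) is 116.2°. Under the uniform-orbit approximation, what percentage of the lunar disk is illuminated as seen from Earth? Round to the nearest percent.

Half-versine of 116.2°: (1 − (-0.442))/2 = 0.721, i.e. 72%.

72%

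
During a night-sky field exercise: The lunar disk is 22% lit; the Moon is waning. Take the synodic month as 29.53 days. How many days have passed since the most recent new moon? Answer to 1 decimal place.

Invert f = (1 − cos θ)/2 to get cos θ = 1 − 2(0.22) = 0.560, hence θ₀ = arccos 0.560 = 55.9°.
A waning Moon lies in 180°–360°, so θ = 360° − 55.9° = 304.1°.
Age = 29.53 × 304.1°/360° ≈ 24.94 days.

24.9 days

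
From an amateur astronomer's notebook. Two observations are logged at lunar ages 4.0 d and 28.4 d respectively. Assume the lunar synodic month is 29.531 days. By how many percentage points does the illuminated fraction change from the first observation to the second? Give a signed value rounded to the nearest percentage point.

First observation: θ = 360°·4.0/29.531 = 48.8°, so f = 0.170.
Second observation: θ = 346.2°, f = 0.014.
Δf = 0.014 − 0.170 = -0.156, i.e. -16 pp.

-16 percentage points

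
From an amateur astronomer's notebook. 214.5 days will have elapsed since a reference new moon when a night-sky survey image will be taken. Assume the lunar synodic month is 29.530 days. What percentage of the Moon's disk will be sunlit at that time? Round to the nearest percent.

54%

214.5/29.530 = 7.264 lunations, so 7 complete cycles and 7.79 d into the next.
The Moon has covered 7.79/29.530 of its cycle, so θ ≈ 360° × 7.79/29.530 = 95.0°.
cos 95.0° = (-0.087), so f = (1 − (-0.087))/2 = 0.543, so 54%.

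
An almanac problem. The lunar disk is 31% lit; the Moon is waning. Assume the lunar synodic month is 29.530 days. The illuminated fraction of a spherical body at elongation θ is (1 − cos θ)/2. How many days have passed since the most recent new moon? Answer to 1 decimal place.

Invert f = (1 − cos θ)/2 to get cos θ = 1 − 2(0.31) = 0.380, hence θ₀ = arccos 0.380 = 67.7°.
A waning Moon lies in 180°–360°, so θ = 360° − 67.7° = 292.3°.
At 360°/29.530 d per day, 292.3° corresponds to 23.98 days.

24.0 days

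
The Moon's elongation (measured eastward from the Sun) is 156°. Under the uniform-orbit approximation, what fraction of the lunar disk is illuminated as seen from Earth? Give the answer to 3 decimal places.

0.957

f = (1 − cos 156°)/2 = (1 − (-0.914))/2 ≈ 0.957.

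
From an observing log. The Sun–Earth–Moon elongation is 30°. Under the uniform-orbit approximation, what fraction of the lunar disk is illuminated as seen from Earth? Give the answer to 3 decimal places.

cos 30° = 0.866, so f = (1 − 0.866)/2 = 0.067.

0.067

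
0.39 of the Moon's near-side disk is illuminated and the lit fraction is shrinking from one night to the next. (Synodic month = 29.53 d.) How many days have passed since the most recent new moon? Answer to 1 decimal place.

Invert f = (1 − cos θ)/2 to get cos θ = 1 − 2(0.39) = 0.220, hence θ₀ = arccos 0.220 = 77.3°.
Since the Moon is past full (waning), take the reflex angle: θ = 360° − 77.3° = 282.7°.
At 360°/29.53 d per day, 282.7° corresponds to 23.19 days.

23.2 days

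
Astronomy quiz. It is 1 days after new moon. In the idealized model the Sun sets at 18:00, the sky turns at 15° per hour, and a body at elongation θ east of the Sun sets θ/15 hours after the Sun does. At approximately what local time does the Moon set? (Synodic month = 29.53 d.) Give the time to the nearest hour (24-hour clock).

19:00

Phase angle: θ = 360°·(1 d)/(29.53 d) = 12.2°.
At 15° of sky rotation per hour, 12.2° corresponds to a 0.81 h lag.
18:00 + 0.81 h ≈ 18:49 → 19:00 to the nearest hour.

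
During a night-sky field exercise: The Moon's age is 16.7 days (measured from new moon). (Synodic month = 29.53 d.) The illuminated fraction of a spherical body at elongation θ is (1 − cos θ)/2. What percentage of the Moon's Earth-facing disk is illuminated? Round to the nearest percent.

96%

Elongation θ = 360° × 16.7/29.53 ≈ 203.6°.
cos 203.6° = (-0.916), so f = (1 − (-0.916))/2 = 0.958, so 96%.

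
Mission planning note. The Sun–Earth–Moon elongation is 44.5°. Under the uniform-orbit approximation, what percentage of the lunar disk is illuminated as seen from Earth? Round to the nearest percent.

14%

f = (1 − cos 44.5°)/2 = (1 − 0.713)/2 ≈ 0.143, i.e. 14%.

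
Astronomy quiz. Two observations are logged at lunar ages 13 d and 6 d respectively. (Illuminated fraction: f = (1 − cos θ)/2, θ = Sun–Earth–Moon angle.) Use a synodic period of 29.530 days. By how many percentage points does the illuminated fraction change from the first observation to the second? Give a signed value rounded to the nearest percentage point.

-61 percentage points

First observation: θ = 360°·13/29.530 = 158.5°, so f = 0.965.
Second observation: θ = 73.1°, f = 0.355.
Δf = 0.355 − 0.965 = -0.610, i.e. -61 pp.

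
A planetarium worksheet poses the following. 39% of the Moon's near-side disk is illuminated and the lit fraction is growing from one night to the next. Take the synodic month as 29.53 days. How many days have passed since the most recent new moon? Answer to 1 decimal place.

6.3 days

cos θ = 1 − 2f = 0.220, giving a principal value of 77.3°.
The Moon is waxing (0°–180°), so θ = 77.3° directly.
That fraction of the synodic month is 77.3/360 × 29.53 d ≈ 6.34 d.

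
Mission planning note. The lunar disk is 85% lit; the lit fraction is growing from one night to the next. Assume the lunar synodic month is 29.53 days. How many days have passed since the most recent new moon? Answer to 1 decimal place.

11.0 days

From f = (1 − cos θ)/2: cos θ = 1 − 2×0.85 = -0.700; arccos → 134.4°.
Before full moon the principal value applies: θ = 134.4°.
At 360°/29.53 d per day, 134.4° corresponds to 11.03 days.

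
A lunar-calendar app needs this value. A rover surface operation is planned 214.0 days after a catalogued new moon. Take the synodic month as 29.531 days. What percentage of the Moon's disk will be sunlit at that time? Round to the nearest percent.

214.0 d spans 7 complete synodic months (7 × 29.531 = 206.72 d) plus 7.28 d.
The Moon has covered 7.28/29.531 of its cycle, so θ ≈ 360° × 7.28/29.531 = 88.8°.
With cos θ = 0.021, the lit fraction is (1 − 0.021)/2 ≈ 0.489, so 49%.

49%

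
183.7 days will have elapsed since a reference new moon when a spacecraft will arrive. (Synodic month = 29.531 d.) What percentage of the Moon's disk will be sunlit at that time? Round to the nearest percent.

183.7/29.531 = 6.221 lunations, so 6 complete cycles and 6.51 d into the next.
Elongation θ = 360° × 6.51/29.531 ≈ 79.4°.
cos 79.4° = 0.184, so f = (1 − 0.184)/2 = 0.408, so 41%.

41%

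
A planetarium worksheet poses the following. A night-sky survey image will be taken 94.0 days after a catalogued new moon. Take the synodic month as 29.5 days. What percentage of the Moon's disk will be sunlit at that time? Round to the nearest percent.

94.0 d spans 3 complete synodic months (3 × 29.5 = 88.50 d) plus 5.50 d.
Elongation θ = 360° × 5.50/29.5 ≈ 67.1°.
cos 67.1° = 0.389, so f = (1 − 0.389)/2 = 0.306, so 31%.

31%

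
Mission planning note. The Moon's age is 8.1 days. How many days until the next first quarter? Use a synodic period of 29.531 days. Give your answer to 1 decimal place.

28.8 days

First quarter occurs at elongation 90°, i.e. at age 29.531 × 90/360 = 7.383 d.
Already past this cycle's first quarter; the next is at 7.383 + 29.531 = 36.914 d, so 36.914 − 8.1 = 28.814 days.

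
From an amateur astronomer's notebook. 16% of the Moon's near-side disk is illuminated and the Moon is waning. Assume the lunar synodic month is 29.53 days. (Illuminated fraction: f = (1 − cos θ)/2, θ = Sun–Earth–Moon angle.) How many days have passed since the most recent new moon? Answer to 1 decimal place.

25.7 days

cos θ = 1 − 2f = 0.680, giving a principal value of 47.2°.
Since the Moon is past full (waning), take the reflex angle: θ = 360° − 47.2° = 312.8°.
Age = 29.53 × 312.8°/360° ≈ 25.66 days.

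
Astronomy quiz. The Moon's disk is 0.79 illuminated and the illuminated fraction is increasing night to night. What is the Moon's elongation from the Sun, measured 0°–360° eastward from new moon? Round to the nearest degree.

125°

Invert f = (1 − cos θ)/2 to get cos θ = 1 − 2(0.79) = -0.580, hence θ₀ = arccos -0.580 = 125.5°.
Before full moon the principal value applies: θ = 125.5°.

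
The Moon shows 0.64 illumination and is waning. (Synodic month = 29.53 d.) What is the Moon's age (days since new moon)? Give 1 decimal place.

20.8 days

cos θ = 1 − 2f = -0.280, giving a principal value of 106.3°.
A waning Moon lies in 180°–360°, so θ = 360° − 106.3° = 253.7°.
That fraction of the synodic month is 253.7/360 × 29.53 d ≈ 20.81 d.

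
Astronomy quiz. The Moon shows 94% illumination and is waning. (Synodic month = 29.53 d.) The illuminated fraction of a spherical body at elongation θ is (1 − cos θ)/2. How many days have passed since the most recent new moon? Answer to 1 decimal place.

17.1 days

cos θ = 1 − 2f = -0.880, giving a principal value of 151.6°.
A waning Moon lies in 180°–360°, so θ = 360° − 151.6° = 208.4°.
That fraction of the synodic month is 208.4/360 × 29.53 d ≈ 17.09 d.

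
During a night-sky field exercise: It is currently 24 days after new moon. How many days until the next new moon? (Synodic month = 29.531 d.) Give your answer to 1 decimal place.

One full lunation from the last new moon is 29.531 d; remaining = 29.531 − 24 = 5.531 d.

5.5 days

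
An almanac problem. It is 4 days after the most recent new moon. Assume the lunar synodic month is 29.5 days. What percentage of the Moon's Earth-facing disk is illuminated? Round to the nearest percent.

Elongation θ = 360° × 4/29.5 ≈ 48.8°.
With cos θ = 0.659, the lit fraction is (1 − 0.659)/2 ≈ 0.171, so 17%.

17%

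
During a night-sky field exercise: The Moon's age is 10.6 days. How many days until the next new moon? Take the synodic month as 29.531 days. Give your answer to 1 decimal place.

The next new moon completes the synodic month: 29.531 − 10.6 = 18.931 days.

18.9 days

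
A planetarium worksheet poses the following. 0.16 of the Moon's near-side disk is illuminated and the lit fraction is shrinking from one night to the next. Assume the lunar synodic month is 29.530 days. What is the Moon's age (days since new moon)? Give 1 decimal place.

25.7 days

Invert f = (1 − cos θ)/2 to get cos θ = 1 − 2(0.16) = 0.680, hence θ₀ = arccos 0.680 = 47.2°.
A waning Moon lies in 180°–360°, so θ = 360° − 47.2° = 312.8°.
Age = 29.530 × 312.8°/360° ≈ 25.66 days.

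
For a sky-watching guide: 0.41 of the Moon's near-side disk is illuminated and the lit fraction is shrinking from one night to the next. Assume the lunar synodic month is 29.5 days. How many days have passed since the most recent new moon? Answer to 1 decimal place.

23.0 days

Invert f = (1 − cos θ)/2 to get cos θ = 1 − 2(0.41) = 0.180, hence θ₀ = arccos 0.180 = 79.6°.
Waning ⇒ past full, so θ = 360° − 79.6° = 280.4°.
At 360°/29.5 d per day, 280.4° corresponds to 22.97 days.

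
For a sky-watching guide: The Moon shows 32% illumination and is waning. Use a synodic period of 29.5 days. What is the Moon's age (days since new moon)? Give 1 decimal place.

From f = (1 − cos θ)/2: cos θ = 1 − 2×0.32 = 0.360; arccos → 68.9°.
Since the Moon is past full (waning), take the reflex angle: θ = 360° − 68.9° = 291.1°.
At 360°/29.5 d per day, 291.1° corresponds to 23.85 days.

23.9 days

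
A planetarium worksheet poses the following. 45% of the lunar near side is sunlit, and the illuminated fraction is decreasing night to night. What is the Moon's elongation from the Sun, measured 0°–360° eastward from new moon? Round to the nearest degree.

276°

Invert f = (1 − cos θ)/2 to get cos θ = 1 − 2(0.45) = 0.100, hence θ₀ = arccos 0.100 = 84.3°.
A waning Moon lies in 180°–360°, so θ = 360° − 84.3° = 275.7°.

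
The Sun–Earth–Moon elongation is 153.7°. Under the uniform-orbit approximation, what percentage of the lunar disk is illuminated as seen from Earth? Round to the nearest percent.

f = (1 − cos 153.7°)/2 = (1 − (-0.896))/2 ≈ 0.948, i.e. 95%.

95%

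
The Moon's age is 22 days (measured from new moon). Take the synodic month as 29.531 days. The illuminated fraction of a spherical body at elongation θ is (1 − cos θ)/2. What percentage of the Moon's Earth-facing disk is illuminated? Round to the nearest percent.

52%

Elongation θ = 360° × 22/29.531 ≈ 268.2°.
With cos θ = (-0.032), the lit fraction is (1 − (-0.032))/2 ≈ 0.516, so 52%.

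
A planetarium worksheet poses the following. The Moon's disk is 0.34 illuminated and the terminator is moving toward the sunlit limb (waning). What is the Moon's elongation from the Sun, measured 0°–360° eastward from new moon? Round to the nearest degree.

289°

From f = (1 − cos θ)/2: cos θ = 1 − 2×0.34 = 0.320; arccos → 71.3°.
Since the Moon is past full (waning), take the reflex angle: θ = 360° − 71.3° = 288.7°.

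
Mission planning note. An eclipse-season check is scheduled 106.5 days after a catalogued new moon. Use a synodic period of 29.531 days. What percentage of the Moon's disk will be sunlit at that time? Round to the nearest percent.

106.5/29.531 = 3.606 lunations, so 3 complete cycles and 17.91 d into the next.
The Moon has covered 17.91/29.531 of its cycle, so θ ≈ 360° × 17.91/29.531 = 218.3°.
cos 218.3° = (-0.785), so f = (1 − (-0.785))/2 = 0.892, so 89%.

89%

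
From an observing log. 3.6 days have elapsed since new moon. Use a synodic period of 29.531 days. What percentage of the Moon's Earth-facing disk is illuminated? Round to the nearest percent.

14%

Elongation θ = 360° × 3.6/29.531 ≈ 43.9°.
Illuminated fraction = (1 − cos 43.9°)/2 = (1 − 0.721)/2 ≈ 0.140, so 14%.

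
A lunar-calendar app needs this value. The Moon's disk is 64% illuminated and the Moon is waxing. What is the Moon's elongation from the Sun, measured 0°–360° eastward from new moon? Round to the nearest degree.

106°

cos θ = 1 − 2f = -0.280, giving a principal value of 106.3°.
Waxing ⇒ before full, so θ = 106.3°.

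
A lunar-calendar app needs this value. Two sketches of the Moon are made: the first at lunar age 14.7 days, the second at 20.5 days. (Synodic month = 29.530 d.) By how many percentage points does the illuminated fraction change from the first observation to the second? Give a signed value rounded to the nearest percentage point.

-33 percentage points

θ₁ = 360° × 14.7/29.530 = 179.2°, f₁ = (1 − cos θ₁)/2 = 1.000.
θ₂ = 360° × 20.5/29.530 = 249.9°, f₂ = (1 − cos θ₂)/2 = 0.672.
Change = f₂ − f₁ = -0.328 → -33 percentage points.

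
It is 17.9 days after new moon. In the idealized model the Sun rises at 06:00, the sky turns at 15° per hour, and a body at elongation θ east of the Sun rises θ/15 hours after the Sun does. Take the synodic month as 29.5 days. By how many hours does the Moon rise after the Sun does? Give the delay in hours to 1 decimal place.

Phase angle: θ = 360°·(17.9 d)/(29.5 d) = 218.4°.
At 15° of sky rotation per hour, 218.4° corresponds to a 14.56 h lag.
So the Moon rises 14.56 h after the Sun.

14.6 h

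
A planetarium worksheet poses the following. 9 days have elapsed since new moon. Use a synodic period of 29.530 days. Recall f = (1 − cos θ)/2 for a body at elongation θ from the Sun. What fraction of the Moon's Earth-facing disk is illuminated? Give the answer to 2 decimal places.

0.67

Phase angle: θ = 360°·(9 d)/(29.530 d) = 109.7°.
With cos θ = (-0.337), the lit fraction is (1 − (-0.337))/2 ≈ 0.669.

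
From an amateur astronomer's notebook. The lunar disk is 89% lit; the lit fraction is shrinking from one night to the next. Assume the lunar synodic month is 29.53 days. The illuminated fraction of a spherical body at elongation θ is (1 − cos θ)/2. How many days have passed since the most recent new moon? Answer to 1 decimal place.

From f = (1 − cos θ)/2: cos θ = 1 − 2×0.89 = -0.780; arccos → 141.3°.
Since the Moon is past full (waning), take the reflex angle: θ = 360° − 141.3° = 218.7°.
Age = 29.53 × 218.7°/360° ≈ 17.94 days.

17.9 days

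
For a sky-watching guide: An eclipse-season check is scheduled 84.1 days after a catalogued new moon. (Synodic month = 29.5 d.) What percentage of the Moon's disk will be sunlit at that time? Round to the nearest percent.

84.1/29.5 = 2.851 lunations, so 2 complete cycles and 25.10 d into the next.
Phase angle: θ = 360°·(25.10 d)/(29.5 d) = 306.3°.
With cos θ = 0.592, the lit fraction is (1 − 0.592)/2 ≈ 0.204, so 20%.

20%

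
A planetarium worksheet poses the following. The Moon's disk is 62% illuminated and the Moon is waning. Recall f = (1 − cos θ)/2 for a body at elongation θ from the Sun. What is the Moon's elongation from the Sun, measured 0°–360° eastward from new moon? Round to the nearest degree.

Invert f = (1 − cos θ)/2 to get cos θ = 1 − 2(0.62) = -0.240, hence θ₀ = arccos -0.240 = 103.9°.
Since the Moon is past full (waning), take the reflex angle: θ = 360° − 103.9° = 256.1°.

256°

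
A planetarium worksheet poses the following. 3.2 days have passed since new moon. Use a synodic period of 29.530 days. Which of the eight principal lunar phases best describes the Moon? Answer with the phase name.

waxing crescent

θ ≈ 360° × 3.2/29.530 = 39°, which falls in the waxing crescent sector.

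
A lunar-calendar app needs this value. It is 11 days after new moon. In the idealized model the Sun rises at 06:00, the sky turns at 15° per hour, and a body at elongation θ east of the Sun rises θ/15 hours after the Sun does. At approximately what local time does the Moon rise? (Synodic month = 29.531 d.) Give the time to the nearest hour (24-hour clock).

15:00

The Moon has covered 11/29.531 of its cycle, so θ ≈ 360° × 11/29.531 = 134.1°.
Delay after the Sun = 134.1° / (15°/h) ≈ 8.94 h.
06:00 + 8.94 h ≈ 14:56 → 15:00 to the nearest hour.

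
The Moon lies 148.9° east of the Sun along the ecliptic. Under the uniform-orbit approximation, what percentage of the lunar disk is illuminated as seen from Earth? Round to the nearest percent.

93%

f = (1 − cos 148.9°)/2 = (1 − (-0.856))/2 ≈ 0.928, i.e. 93%.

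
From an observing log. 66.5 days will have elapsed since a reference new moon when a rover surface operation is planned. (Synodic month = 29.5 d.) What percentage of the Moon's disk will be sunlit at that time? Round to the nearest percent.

66.5 d spans 2 complete synodic months (2 × 29.5 = 59.00 d) plus 7.50 d.
The Moon has covered 7.50/29.5 of its cycle, so θ ≈ 360° × 7.50/29.5 = 91.5°.
Illuminated fraction = (1 − cos 91.5°)/2 = (1 − (-0.027))/2 ≈ 0.513, so 51%.

51%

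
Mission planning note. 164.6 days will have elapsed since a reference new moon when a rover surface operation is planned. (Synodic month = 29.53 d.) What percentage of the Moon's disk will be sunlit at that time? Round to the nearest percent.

95%

Reduce mod P: 164.6 − 5×29.53 = 16.95 d into the current lunation.
The Moon has covered 16.95/29.53 of its cycle, so θ ≈ 360° × 16.95/29.53 = 206.6°.
With cos θ = (-0.894), the lit fraction is (1 − (-0.894))/2 ≈ 0.947, so 95%.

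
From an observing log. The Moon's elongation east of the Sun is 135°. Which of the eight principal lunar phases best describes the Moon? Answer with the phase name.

135° lies in the waxing gibbous sector of the 8-phase cycle.

waxing gibbous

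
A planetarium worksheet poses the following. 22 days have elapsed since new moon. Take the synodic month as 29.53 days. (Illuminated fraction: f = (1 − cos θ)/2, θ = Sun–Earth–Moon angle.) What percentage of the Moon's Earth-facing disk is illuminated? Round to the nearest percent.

The Moon has covered 22/29.53 of its cycle, so θ ≈ 360° × 22/29.53 = 268.2°.
cos 268.2° = (-0.031), so f = (1 − (-0.031))/2 = 0.516, so 52%.

52%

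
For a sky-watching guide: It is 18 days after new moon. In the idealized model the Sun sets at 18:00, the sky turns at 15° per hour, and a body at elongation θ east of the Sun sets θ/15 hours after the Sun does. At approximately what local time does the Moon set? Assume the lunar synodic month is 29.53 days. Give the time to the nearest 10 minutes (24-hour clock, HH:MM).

08:40

The Moon has covered 18/29.53 of its cycle, so θ ≈ 360° × 18/29.53 = 219.4°.
At 15° of sky rotation per hour, 219.4° corresponds to a 14.63 h lag.
18:00 + 14.629 h ≈ 08:38 → 08:40 to the nearest ten minutes.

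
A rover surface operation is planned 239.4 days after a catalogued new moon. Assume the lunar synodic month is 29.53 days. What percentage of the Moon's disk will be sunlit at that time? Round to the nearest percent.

239.4/29.53 = 8.107 lunations, so 8 complete cycles and 3.16 d into the next.
Phase angle: θ = 360°·(3.16 d)/(29.53 d) = 38.5°.
Illuminated fraction = (1 − cos 38.5°)/2 = (1 − 0.782)/2 ≈ 0.109, so 11%.

11%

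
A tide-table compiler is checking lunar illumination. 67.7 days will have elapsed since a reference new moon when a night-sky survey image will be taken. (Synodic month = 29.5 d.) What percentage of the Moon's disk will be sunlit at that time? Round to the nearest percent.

64%

67.7/29.5 = 2.295 lunations, so 2 complete cycles and 8.70 d into the next.
The Moon has covered 8.70/29.5 of its cycle, so θ ≈ 360° × 8.70/29.5 = 106.2°.
Illuminated fraction = (1 − cos 106.2°)/2 = (1 − (-0.278))/2 ≈ 0.639, so 64%.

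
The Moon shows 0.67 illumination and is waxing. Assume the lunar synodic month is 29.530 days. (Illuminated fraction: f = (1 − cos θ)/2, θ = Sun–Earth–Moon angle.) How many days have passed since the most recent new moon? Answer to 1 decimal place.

cos θ = 1 − 2f = -0.340, giving a principal value of 109.9°.
The Moon is waxing (0°–180°), so θ = 109.9° directly.
At 360°/29.530 d per day, 109.9° corresponds to 9.01 days.

9.0 days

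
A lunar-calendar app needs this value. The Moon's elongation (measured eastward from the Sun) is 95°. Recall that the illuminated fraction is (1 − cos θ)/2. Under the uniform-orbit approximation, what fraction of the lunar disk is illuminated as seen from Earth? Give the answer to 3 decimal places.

cos 95° = (-0.087), so f = (1 − (-0.087))/2 = 0.544.

0.544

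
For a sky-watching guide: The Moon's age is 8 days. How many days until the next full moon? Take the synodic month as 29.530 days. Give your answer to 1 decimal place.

Full moon is 0.5 of the way through the cycle: age 0.5 × 29.530 = 14.765 d.
That is 14.765 − 8 = 6.765 days ahead.

6.8 days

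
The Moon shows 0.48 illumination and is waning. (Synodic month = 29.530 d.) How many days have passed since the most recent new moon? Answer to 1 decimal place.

Invert f = (1 − cos θ)/2 to get cos θ = 1 − 2(0.48) = 0.040, hence θ₀ = arccos 0.040 = 87.7°.
Since the Moon is past full (waning), take the reflex angle: θ = 360° − 87.7° = 272.3°.
Age = 29.530 × 272.3°/360° ≈ 22.34 days.

22.3 days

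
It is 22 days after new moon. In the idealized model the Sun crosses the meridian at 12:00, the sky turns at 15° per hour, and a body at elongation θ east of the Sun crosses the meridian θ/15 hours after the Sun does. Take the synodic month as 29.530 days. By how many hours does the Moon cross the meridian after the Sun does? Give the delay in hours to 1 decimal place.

17.9 h

The Moon has covered 22/29.530 of its cycle, so θ ≈ 360° × 22/29.530 = 268.2°.
At 15° of sky rotation per hour, 268.2° corresponds to a 17.88 h lag.
So the Moon crosses the meridian 17.88 h after the Sun.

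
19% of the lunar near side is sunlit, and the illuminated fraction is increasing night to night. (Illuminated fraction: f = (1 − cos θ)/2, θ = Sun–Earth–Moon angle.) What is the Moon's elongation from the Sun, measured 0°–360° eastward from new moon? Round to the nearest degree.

cos θ = 1 − 2f = 0.620, giving a principal value of 51.7°.
Waxing ⇒ before full, so θ = 51.7°.

52°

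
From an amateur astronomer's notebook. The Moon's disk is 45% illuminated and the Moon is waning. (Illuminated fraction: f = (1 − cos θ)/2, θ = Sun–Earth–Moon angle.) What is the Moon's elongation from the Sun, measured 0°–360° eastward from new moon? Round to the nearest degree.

cos θ = 1 − 2f = 0.100, giving a principal value of 84.3°.
Since the Moon is past full (waning), take the reflex angle: θ = 360° − 84.3° = 275.7°.

276°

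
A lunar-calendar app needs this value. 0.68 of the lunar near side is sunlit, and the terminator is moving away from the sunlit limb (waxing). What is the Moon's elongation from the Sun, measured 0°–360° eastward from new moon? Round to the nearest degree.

From f = (1 − cos θ)/2: cos θ = 1 − 2×0.68 = -0.360; arccos → 111.1°.
Waxing ⇒ before full, so θ = 111.1°.

111°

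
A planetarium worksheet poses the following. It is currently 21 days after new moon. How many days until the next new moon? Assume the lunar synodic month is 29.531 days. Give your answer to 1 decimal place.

8.5 days

The next new moon completes the synodic month: 29.531 − 21 = 8.531 days.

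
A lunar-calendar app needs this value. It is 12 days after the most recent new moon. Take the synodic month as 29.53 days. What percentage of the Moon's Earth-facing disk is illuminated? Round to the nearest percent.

92%

The Moon has covered 12/29.53 of its cycle, so θ ≈ 360° × 12/29.53 = 146.3°.
cos 146.3° = (-0.832), so f = (1 − (-0.832))/2 = 0.916, so 92%.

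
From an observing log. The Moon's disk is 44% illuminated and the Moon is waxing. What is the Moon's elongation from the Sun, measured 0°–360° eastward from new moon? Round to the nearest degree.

83°

Invert f = (1 − cos θ)/2 to get cos θ = 1 − 2(0.44) = 0.120, hence θ₀ = arccos 0.120 = 83.1°.
Before full moon the principal value applies: θ = 83.1°.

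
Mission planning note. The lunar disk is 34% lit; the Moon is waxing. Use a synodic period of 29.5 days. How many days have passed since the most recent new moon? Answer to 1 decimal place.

cos θ = 1 − 2f = 0.320, giving a principal value of 71.3°.
Waxing ⇒ before full, so θ = 71.3°.
That fraction of the synodic month is 71.3/360 × 29.5 d ≈ 5.85 d.

5.8 days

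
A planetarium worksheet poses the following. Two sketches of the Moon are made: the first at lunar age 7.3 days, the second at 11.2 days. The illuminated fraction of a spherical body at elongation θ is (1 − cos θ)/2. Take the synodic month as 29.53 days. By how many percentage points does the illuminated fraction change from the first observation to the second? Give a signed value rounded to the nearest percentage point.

First observation: θ = 360°·7.3/29.53 = 89.0°, so f = 0.491.
Second observation: θ = 136.5°, f = 0.863.
Δf = 0.863 − 0.491 = +0.372, i.e. +37 pp.

+37 pp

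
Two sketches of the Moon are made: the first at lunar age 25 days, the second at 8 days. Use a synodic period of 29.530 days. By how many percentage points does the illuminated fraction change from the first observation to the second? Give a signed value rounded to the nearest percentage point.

First observation: θ = 360°·25/29.530 = 304.8°, so f = 0.215.
Second observation: θ = 97.5°, f = 0.566.
Δf = 0.566 − 0.215 = +0.351, i.e. +35 pp.

+35 pp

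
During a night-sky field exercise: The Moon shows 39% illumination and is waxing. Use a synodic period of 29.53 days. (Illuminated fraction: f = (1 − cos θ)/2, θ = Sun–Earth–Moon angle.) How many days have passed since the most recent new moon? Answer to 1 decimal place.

6.3 days

cos θ = 1 − 2f = 0.220, giving a principal value of 77.3°.
Before full moon the principal value applies: θ = 77.3°.
At 360°/29.53 d per day, 77.3° corresponds to 6.34 days.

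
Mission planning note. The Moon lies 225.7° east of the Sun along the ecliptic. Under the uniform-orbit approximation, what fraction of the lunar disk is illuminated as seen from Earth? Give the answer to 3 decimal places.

Half-versine of 225.7°: (1 − (-0.698))/2 = 0.849.

0.849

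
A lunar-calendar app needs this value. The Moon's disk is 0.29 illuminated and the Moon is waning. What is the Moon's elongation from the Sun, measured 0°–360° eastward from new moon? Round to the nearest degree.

295°

Invert f = (1 − cos θ)/2 to get cos θ = 1 − 2(0.29) = 0.420, hence θ₀ = arccos 0.420 = 65.2°.
Waning ⇒ past full, so θ = 360° − 65.2° = 294.8°.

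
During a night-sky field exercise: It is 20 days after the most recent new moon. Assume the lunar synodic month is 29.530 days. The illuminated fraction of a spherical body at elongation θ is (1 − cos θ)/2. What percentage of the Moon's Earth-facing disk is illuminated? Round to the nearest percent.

72%

The Moon has covered 20/29.530 of its cycle, so θ ≈ 360° × 20/29.530 = 243.8°.
cos 243.8° = (-0.441), so f = (1 − (-0.441))/2 = 0.721, so 72%.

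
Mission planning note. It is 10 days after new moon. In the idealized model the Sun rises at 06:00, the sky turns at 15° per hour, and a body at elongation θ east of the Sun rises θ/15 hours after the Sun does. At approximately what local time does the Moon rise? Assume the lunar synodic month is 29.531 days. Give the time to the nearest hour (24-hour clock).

14:00

Elongation θ = 360° × 10/29.531 ≈ 121.9°.
At 15° of sky rotation per hour, 121.9° corresponds to a 8.13 h lag.
06:00 + 8.13 h ≈ 14:08 → 14:00 to the nearest hour.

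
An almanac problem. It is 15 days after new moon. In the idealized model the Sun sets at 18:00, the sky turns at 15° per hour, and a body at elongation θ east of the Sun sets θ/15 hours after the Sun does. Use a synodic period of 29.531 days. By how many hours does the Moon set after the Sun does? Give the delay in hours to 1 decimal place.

Elongation θ = 360° × 15/29.531 ≈ 182.9°.
Delay after the Sun = 182.9° / (15°/h) ≈ 12.19 h.
So the Moon sets 12.19 h after the Sun.

12.2 h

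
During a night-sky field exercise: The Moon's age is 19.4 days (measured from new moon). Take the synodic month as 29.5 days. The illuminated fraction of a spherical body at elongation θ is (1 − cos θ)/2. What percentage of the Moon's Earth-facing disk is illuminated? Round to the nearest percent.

Elongation θ = 360° × 19.4/29.5 ≈ 236.7°.
cos 236.7° = (-0.548), so f = (1 − (-0.548))/2 = 0.774, so 77%.

77%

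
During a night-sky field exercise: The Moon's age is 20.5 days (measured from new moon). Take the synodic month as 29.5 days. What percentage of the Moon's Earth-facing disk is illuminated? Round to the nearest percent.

Phase angle: θ = 360°·(20.5 d)/(29.5 d) = 250.2°.
cos 250.2° = (-0.339), so f = (1 − (-0.339))/2 = 0.670, so 67%.

67%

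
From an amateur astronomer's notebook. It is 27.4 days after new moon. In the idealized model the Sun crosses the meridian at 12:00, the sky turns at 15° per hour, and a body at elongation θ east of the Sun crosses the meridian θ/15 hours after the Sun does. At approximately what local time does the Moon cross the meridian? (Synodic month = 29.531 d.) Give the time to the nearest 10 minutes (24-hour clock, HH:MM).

10:20

Phase angle: θ = 360°·(27.4 d)/(29.531 d) = 334.0°.
At 15° of sky rotation per hour, 334.0° corresponds to a 22.27 h lag.
12:00 + 22.268 h ≈ 10:16 → 10:20 to the nearest ten minutes.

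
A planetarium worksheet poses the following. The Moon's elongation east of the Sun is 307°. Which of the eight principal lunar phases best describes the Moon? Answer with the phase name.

The waning crescent sector spans roughly 292°–338°; 307° falls inside it.

waning crescent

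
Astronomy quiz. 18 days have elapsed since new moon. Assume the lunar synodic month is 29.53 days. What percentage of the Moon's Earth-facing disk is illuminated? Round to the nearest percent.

89%

Phase angle: θ = 360°·(18 d)/(29.53 d) = 219.4°.
With cos θ = (-0.772), the lit fraction is (1 − (-0.772))/2 ≈ 0.886, so 89%.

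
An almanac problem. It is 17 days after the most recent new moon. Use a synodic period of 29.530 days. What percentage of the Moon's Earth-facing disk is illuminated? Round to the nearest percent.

Elongation θ = 360° × 17/29.530 ≈ 207.2°.
cos 207.2° = (-0.889), so f = (1 − (-0.889))/2 = 0.945, so 94%.

94%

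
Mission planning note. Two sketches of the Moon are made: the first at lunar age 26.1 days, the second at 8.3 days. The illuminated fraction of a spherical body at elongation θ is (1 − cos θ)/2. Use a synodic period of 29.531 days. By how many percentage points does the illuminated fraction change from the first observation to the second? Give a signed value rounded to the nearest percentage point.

+47 percentage points

θ₁ = 360° × 26.1/29.531 = 318.2°, f₁ = (1 − cos θ₁)/2 = 0.127.
θ₂ = 360° × 8.3/29.531 = 101.2°, f₂ = (1 − cos θ₂)/2 = 0.597.
Change = f₂ − f₁ = +0.470 → +47 percentage points.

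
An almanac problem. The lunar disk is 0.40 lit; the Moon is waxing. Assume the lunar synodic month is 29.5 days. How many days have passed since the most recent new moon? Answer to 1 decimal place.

cos θ = 1 − 2f = 0.200, giving a principal value of 78.5°.
The Moon is waxing (0°–180°), so θ = 78.5° directly.
That fraction of the synodic month is 78.5/360 × 29.5 d ≈ 6.43 d.

6.4 days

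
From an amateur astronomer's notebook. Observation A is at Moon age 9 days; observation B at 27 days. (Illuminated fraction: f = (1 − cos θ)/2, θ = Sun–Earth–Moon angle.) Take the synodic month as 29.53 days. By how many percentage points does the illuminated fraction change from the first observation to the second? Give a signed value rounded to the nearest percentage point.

First observation: θ = 360°·9/29.53 = 109.7°, so f = 0.669.
Second observation: θ = 329.2°, f = 0.071.
Δf = 0.071 − 0.669 = -0.598, i.e. -60 pp.

-60 pp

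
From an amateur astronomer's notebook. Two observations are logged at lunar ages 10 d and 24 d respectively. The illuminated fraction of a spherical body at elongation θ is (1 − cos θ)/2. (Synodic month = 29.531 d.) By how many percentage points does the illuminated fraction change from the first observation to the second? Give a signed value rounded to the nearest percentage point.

-46 pp

θ₁ = 360° × 10/29.531 = 121.9°, f₁ = (1 − cos θ₁)/2 = 0.764.
θ₂ = 360° × 24/29.531 = 292.6°, f₂ = (1 − cos θ₂)/2 = 0.308.
Change = f₂ − f₁ = -0.456 → -46 percentage points.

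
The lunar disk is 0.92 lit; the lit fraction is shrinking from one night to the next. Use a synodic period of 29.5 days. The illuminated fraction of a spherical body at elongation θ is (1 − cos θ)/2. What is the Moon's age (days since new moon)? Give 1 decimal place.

From f = (1 − cos θ)/2: cos θ = 1 − 2×0.92 = -0.840; arccos → 147.1°.
Waning ⇒ past full, so θ = 360° − 147.1° = 212.9°.
At 360°/29.5 d per day, 212.9° corresponds to 17.44 days.

17.4 days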